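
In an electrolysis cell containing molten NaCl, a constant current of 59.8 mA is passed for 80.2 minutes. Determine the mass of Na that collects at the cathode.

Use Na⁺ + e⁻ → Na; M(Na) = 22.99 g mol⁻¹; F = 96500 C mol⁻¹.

0.0686 g

Q = I·t = 0.05980 A × 4812.0 s = 287.8 C.
n(e⁻) = Q/F = 287.8 / 96500 = 0.002982 mol.
Na⁺ + e⁻ → Na, so n(Na) = n(e⁻)/1 = 0.002982 mol.
m = n·M = 0.002982 × 22.99 = 0.0686 g.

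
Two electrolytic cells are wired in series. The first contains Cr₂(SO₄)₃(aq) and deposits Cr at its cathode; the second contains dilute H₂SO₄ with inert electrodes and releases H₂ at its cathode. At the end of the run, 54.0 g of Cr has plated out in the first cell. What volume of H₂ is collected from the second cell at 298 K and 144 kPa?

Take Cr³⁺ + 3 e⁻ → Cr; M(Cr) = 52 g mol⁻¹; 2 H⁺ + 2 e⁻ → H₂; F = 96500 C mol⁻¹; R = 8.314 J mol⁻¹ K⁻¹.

n(Cr) = 54.0 / 52 = 1.038 mol, so n(e⁻) = 3 × 1.038 = 3.115 mol.
The cells are in series, so the same 3.115 mol of electrons passes through the second cell.
2 H⁺ + 2 e⁻ → H₂ — 2 mol e⁻ per mol H₂, so n(H₂) = 3.115/2 = 1.558 mol.
V = nRT/P = (1.558 × 8.314 × 298) / (144 × 10³) = 0.0268 m³ = 26.8 L.

26.8 L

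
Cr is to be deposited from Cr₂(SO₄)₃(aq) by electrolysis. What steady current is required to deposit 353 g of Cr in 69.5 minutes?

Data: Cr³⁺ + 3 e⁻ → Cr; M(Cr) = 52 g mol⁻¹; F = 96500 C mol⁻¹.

471 A

n(Cr) = 353 / 52 = 6.788 mol.
n(e⁻) = 3 × 6.788 = 20.37 mol.
Q = n(e⁻)·F = 20.37 × 96500 = 1965000 C.
I = Q/t = 1965000 / 4170.0 s = 471 A.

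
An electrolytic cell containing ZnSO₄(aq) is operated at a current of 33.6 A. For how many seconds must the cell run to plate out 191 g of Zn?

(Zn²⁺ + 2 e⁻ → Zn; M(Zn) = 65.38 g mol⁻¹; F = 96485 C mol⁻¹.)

16800 s

n(Zn) = m/M = 191 / 65.38 = 2.921 mol.
Each Zn atom requires 2 electrons, so n(e⁻) = 2 × 2.921 = 5.843 mol.
Q = n(e⁻)·F = 5.843 × 96485 = 563700 C.
t = Q/I = 563700 / 33.60 A = 16780 s.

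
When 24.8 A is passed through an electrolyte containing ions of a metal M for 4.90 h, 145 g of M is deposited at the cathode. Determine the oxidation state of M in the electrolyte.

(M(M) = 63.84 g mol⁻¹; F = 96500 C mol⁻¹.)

+2

Q = I·t = 24.80 A × 17640 s = 437500 C, so n(e⁻) = 437500/96500 = 4.533 mol.
n(M) deposited = 145 / 63.84 = 2.271 mol.
Electrons per atom = n(e⁻)/n(M) = 4.533 / 2.271 = 2.00 ≈ 2, so the ion is M²⁺.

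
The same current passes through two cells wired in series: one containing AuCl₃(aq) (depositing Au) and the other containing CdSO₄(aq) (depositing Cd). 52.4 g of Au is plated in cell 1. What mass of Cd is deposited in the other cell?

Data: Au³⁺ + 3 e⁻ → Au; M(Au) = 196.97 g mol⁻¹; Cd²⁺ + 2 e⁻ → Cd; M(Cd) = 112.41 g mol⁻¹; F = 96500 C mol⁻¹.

n(Au) = 52.4 / 196.97 = 0.2660 mol.
Since Au³⁺ + 3 e⁻ → Au, n(e⁻) passed = 3 × 0.2660 = 0.7981 mol.
Cells in series carry the same charge, so the same 0.7981 mol of electrons passes through cell 2.
Cd²⁺ + 2 e⁻ → Cd, so n(Cd) = 0.7981 / 2 = 0.3990 mol.
m(Cd) = 0.3990 × 112.41 = 44.9 g.

44.9 g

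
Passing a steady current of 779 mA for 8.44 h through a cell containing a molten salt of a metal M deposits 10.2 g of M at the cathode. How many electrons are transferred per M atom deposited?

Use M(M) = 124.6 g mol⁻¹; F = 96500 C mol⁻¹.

3

Q = I·t = 0.7790 A × 30384 s = 23670 C, so n(e⁻) = 23670/96500 = 0.2453 mol.
n(M) deposited = 10.2 / 124.6 = 0.08186 mol.
Electrons per atom = n(e⁻)/n(M) = 0.2453 / 0.08186 = 3.00 ≈ 3, so the ion is M³⁺.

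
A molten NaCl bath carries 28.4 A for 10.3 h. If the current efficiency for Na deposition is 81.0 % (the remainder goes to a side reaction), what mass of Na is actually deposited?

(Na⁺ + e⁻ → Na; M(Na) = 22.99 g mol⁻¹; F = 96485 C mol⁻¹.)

203 g

Q = I·t = 28.40 × 37080 = 1053000 C.
n(e⁻) = 1053000/96485 = 10.91 mol; theoretically n(Na) = 10.91/1 = 10.91 mol, m_theo = 250.9 g.
At 81.0 % efficiency, m_actual = 0.810 × 250.9 = 203 g.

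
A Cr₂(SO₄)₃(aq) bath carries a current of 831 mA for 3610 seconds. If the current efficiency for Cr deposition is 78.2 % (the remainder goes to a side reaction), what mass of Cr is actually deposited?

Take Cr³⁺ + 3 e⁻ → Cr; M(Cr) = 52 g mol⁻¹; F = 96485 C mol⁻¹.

Q = I·t = 0.8310 × 3610.0 = 3000 C.
n(e⁻) = 3000/96485 = 0.03109 mol; theoretically n(Cr) = 0.03109/3 = 0.01036 mol, m_theo = 0.5389 g.
At 78.2 % efficiency, m_actual = 0.782 × 0.5389 = 0.421 g.

0.421 g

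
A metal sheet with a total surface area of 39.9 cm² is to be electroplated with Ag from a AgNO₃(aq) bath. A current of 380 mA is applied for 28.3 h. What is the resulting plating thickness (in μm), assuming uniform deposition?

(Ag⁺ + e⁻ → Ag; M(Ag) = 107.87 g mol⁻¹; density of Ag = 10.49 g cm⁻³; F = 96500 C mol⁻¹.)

Q = I·t = 0.3800 × 101880 = 38710 C; n(e⁻) = 0.4012 mol.
n(Ag) = n(e⁻)/1 = 0.4012 mol, so m = 0.4012 × 107.87 = 43.28 g.
Volume = m/ρ = 43.28 / 10.49 = 4.125 cm³.
Thickness = V/A = 4.125 / 39.9 = 0.103 cm = 1030 μm.

1030 μm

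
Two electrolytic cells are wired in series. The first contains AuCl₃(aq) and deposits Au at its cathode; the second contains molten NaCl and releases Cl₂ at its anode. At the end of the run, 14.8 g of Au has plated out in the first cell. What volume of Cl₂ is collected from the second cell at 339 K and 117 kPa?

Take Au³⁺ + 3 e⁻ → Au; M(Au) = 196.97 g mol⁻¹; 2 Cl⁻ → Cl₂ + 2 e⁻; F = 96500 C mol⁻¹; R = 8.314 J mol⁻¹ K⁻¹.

2.72 L

n(Au) = 14.8 / 196.97 = 0.07514 mol, so n(e⁻) = 3 × 0.07514 = 0.2254 mol.
The cells are in series, so the same 0.2254 mol of electrons passes through the second cell.
2 Cl⁻ → Cl₂ + 2 e⁻ — 2 mol e⁻ per mol Cl₂, so n(Cl₂) = 0.2254/2 = 0.1127 mol.
V = nRT/P = (0.1127 × 8.314 × 339) / (117 × 10³) = 0.00272 m³ = 2.72 L.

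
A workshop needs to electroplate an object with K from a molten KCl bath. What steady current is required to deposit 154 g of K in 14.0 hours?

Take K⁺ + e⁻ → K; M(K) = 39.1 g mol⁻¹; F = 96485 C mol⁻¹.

n(K) = 154 / 39.1 = 3.939 mol.
n(e⁻) = 1 × 3.939 = 3.939 mol.
Q = n(e⁻)·F = 3.939 × 96485 = 380000 C.
I = Q/t = 380000 / 50400 s = 7.54 A.

7.54 A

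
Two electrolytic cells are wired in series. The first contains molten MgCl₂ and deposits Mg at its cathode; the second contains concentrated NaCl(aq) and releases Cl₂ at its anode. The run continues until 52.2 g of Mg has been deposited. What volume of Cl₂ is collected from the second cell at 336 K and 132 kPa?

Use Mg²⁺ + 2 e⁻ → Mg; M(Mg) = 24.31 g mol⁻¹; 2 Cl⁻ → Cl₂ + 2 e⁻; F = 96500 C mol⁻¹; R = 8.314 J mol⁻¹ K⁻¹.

45.4 L

n(Mg) = 52.2 / 24.31 = 2.147 mol, so n(e⁻) = 2 × 2.147 = 4.295 mol.
The cells are in series, so the same 4.295 mol of electrons passes through the second cell.
2 Cl⁻ → Cl₂ + 2 e⁻ — 2 mol e⁻ per mol Cl₂, so n(Cl₂) = 4.295/2 = 2.147 mol.
V = nRT/P = (2.147 × 8.314 × 336) / (132 × 10³) = 0.0454 m³ = 45.4 L.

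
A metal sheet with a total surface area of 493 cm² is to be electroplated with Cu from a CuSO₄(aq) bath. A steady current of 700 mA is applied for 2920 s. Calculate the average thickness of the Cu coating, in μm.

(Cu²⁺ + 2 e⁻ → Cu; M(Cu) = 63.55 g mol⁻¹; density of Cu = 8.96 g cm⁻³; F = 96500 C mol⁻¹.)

1.52 μm

Q = I·t = 0.7000 × 2920.0 = 2044 C; n(e⁻) = 0.02118 mol.
n(Cu) = n(e⁻)/2 = 0.01059 mol, so m = 0.01059 × 63.55 = 0.6730 g.
Volume = m/ρ = 0.6730 / 8.96 = 0.07512 cm³.
Thickness = V/A = 0.07512 / 493 = 1.52 × 10⁻⁴ cm = 1.52 μm.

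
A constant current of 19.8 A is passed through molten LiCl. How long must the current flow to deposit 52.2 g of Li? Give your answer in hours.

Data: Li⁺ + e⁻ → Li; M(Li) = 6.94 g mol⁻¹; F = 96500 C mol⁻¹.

n(Li) = m/M = 52.2 / 6.94 = 7.522 mol.
Each Li atom requires 1 electron, so n(e⁻) = 1 × 7.522 = 7.522 mol.
Q = n(e⁻)·F = 7.522 × 96500 = 725800 C.
t = Q/I = 725800 / 19.80 A = 36660 s = 10.2 h.

10.2 h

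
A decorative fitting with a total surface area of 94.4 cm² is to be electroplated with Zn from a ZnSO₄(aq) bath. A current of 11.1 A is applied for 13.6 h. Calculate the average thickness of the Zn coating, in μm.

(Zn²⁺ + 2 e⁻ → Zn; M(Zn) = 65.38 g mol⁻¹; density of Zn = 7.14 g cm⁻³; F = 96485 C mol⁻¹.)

Q = I·t = 11.10 × 48960 = 543500 C; n(e⁻) = 5.633 mol.
n(Zn) = n(e⁻)/2 = 2.816 mol, so m = 2.816 × 65.38 = 184.1 g.
Volume = m/ρ = 184.1 / 7.14 = 25.79 cm³.
Thickness = V/A = 25.79 / 94.4 = 0.273 cm = 2730 μm.

2730 μm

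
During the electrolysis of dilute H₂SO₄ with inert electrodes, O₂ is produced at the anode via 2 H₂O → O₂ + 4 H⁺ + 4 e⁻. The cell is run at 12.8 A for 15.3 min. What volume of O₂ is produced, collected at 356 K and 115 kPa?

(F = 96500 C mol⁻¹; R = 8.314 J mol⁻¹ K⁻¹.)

Q = I·t = 12.80 A × 918.00 s = 11750 C.
n(e⁻) = Q/F = 11750 / 96500 = 0.1218 mol.
4 electrons are transferred per O₂ molecule, so n(O₂) = 0.1218 / 4 = 0.03044 mol.
V = nRT/P = (0.03044 × 8.314 × 356) / (115 × 10³ Pa) = 7.83 × 10⁻⁴ m³ = 0.783 L.

0.783 L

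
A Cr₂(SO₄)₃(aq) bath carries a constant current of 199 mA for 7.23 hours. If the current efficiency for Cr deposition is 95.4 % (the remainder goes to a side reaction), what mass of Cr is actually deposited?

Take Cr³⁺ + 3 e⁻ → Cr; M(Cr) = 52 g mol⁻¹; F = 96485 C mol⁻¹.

Q = I·t = 0.1990 × 26028 = 5180 C.
n(e⁻) = 5180/96485 = 0.05368 mol; theoretically n(Cr) = 0.05368/3 = 0.01789 mol, m_theo = 0.9305 g.
At 95.4 % efficiency, m_actual = 0.954 × 0.9305 = 0.888 g.

0.888 g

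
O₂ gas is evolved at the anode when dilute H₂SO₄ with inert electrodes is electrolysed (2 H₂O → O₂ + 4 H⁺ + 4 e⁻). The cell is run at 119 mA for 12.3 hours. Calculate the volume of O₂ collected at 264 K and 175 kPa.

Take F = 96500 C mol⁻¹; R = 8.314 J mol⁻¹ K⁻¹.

0.171 L

Q = I·t = 0.1190 A × 44280 s = 5269 C.
n(e⁻) = Q/F = 5269 / 96500 = 0.05460 mol.
4 electrons are transferred per O₂ molecule, so n(O₂) = 0.05460 / 4 = 0.01365 mol.
V = nRT/P = (0.01365 × 8.314 × 264) / (175 × 10³ Pa) = 1.71 × 10⁻⁴ m³ = 0.171 L.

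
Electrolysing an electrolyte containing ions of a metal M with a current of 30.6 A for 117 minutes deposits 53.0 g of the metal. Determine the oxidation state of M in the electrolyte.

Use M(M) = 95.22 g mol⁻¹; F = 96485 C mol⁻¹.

Q = I·t = 30.60 A × 7020.0 s = 214800 C, so n(e⁻) = 214800/96485 = 2.226 mol.
n(M) deposited = 53.0 / 95.22 = 0.5566 mol.
Electrons per atom = n(e⁻)/n(M) = 2.226 / 0.5566 = 4.00 ≈ 4, so the ion is M⁴⁺.

+4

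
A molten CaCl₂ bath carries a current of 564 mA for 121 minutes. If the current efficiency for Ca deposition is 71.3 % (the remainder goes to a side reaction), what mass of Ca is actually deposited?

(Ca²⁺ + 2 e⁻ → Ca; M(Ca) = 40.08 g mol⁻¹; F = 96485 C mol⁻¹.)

Q = I·t = 0.5640 × 7260.0 = 4095 C.
n(e⁻) = 4095/96485 = 0.04244 mol; theoretically n(Ca) = 0.04244/2 = 0.02122 mol, m_theo = 0.8505 g.
At 71.3 % efficiency, m_actual = 0.713 × 0.8505 = 0.606 g.

0.606 g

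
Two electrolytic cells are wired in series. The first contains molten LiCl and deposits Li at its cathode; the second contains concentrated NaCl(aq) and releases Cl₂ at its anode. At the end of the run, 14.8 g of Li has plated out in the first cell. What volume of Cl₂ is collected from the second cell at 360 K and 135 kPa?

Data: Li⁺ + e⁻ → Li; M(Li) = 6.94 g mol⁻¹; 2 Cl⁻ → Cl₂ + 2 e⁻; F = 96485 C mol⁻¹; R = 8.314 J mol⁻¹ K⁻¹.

23.6 L

n(Li) = 14.8 / 6.94 = 2.133 mol, so n(e⁻) = 1 × 2.133 = 2.133 mol.
The cells are in series, so the same 2.133 mol of electrons passes through the second cell.
2 Cl⁻ → Cl₂ + 2 e⁻ — 2 mol e⁻ per mol Cl₂, so n(Cl₂) = 2.133/2 = 1.066 mol.
V = nRT/P = (1.066 × 8.314 × 360) / (135 × 10³) = 0.0236 m³ = 23.6 L.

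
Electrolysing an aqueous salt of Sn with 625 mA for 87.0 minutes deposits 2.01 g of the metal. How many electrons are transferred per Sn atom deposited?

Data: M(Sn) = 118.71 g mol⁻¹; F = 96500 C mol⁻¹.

Q = I·t = 0.6250 A × 5220.0 s = 3262 C, so n(e⁻) = 3262/96500 = 0.03381 mol.
n(Sn) deposited = 2.01 / 118.71 = 0.01693 mol.
Electrons per atom = n(e⁻)/n(Sn) = 0.03381 / 0.01693 = 2.00 ≈ 2, so the ion is Sn²⁺.

2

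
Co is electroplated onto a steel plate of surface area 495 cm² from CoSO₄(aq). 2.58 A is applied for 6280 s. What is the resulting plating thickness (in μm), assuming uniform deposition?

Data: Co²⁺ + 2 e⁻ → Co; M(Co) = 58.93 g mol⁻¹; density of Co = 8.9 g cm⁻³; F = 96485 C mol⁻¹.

11.2 μm

Q = I·t = 2.580 × 6280.0 = 16200 C; n(e⁻) = 0.1679 mol.
n(Co) = n(e⁻)/2 = 0.08396 mol, so m = 0.08396 × 58.93 = 4.948 g.
Volume = m/ρ = 4.948 / 8.9 = 0.5560 cm³.
Thickness = V/A = 0.5560 / 495 = 0.00112 cm = 11.2 μm.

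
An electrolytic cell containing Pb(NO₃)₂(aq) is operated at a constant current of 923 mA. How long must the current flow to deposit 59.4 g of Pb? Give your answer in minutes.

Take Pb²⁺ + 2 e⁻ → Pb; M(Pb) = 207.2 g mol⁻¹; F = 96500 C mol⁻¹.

999 min

n(Pb) = m/M = 59.4 / 207.2 = 0.2867 mol.
Each Pb atom requires 2 electrons, so n(e⁻) = 2 × 0.2867 = 0.5734 mol.
Q = n(e⁻)·F = 0.5734 × 96500 = 55330 C.
t = Q/I = 55330 / 0.9230 A = 59940 s = 999 min.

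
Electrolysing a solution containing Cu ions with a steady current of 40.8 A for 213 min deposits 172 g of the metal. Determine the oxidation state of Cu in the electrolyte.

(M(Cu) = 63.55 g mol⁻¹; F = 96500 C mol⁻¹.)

+2

Q = I·t = 40.80 A × 12780 s = 521400 C, so n(e⁻) = 521400/96500 = 5.403 mol.
n(Cu) deposited = 172 / 63.55 = 2.707 mol.
Electrons per atom = n(e⁻)/n(Cu) = 5.403 / 2.707 = 2.00 ≈ 2, so the ion is Cu²⁺.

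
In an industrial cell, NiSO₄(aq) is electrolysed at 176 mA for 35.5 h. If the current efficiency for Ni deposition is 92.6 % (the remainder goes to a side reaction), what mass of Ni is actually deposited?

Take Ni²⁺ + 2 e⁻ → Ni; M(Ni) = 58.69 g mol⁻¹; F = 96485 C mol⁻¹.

6.33 g

Q = I·t = 0.1760 × 127800 = 22490 C.
n(e⁻) = 22490/96485 = 0.2331 mol; theoretically n(Ni) = 0.2331/2 = 0.1166 mol, m_theo = 6.841 g.
At 92.6 % efficiency, m_actual = 0.926 × 6.841 = 6.33 g.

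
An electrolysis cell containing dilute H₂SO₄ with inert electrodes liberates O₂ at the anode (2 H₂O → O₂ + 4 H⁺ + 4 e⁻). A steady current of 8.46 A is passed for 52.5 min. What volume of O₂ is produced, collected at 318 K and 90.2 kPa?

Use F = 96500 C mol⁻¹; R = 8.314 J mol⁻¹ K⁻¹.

2.02 L

Q = I·t = 8.460 A × 3150.0 s = 26650 C.
n(e⁻) = Q/F = 26650 / 96500 = 0.2762 mol.
4 electrons are transferred per O₂ molecule, so n(O₂) = 0.2762 / 4 = 0.06904 mol.
V = nRT/P = (0.06904 × 8.314 × 318) / (90.2 × 10³ Pa) = 0.00202 m³ = 2.02 L.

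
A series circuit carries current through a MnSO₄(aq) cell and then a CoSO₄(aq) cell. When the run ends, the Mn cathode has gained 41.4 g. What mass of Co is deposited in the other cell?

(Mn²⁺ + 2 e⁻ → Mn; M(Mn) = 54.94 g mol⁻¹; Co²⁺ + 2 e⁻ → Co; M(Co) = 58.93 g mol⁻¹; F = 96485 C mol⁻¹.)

44.4 g

n(Mn) = 41.4 / 54.94 = 0.7535 mol.
Since Mn²⁺ + 2 e⁻ → Mn, n(e⁻) passed = 2 × 0.7535 = 1.507 mol.
Cells in series carry the same charge, so the same 1.507 mol of electrons passes through cell 2.
Co²⁺ + 2 e⁻ → Co, so n(Co) = 1.507 / 2 = 0.7535 mol.
m(Co) = 0.7535 × 58.93 = 44.4 g.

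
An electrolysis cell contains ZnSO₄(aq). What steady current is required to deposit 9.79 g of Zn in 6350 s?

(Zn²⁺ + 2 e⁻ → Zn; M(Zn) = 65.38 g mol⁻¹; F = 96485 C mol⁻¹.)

4.55 A

n(Zn) = 9.79 / 65.38 = 0.1497 mol.
n(e⁻) = 2 × 0.1497 = 0.2995 mol.
Q = n(e⁻)·F = 0.2995 × 96485 = 28900 C.
I = Q/t = 28900 / 6350.0 s = 4.55 A.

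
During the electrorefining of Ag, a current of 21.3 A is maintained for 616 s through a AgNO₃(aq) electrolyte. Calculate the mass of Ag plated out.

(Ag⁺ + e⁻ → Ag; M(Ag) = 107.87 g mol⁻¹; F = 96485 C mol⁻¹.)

14.7 g

Q = I·t = 21.30 A × 616.00 s = 13120 C.
n(e⁻) = Q/F = 13120 / 96485 = 0.1360 mol.
Ag⁺ + e⁻ → Ag, so n(Ag) = n(e⁻)/1 = 0.1360 mol.
m = n·M = 0.1360 × 107.87 = 14.7 g.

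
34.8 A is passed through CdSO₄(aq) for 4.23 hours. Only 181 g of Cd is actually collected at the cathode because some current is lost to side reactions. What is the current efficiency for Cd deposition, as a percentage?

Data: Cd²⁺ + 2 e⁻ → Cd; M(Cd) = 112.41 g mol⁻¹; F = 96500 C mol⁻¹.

Q = I·t = 34.80 × 15228 = 529900 C; n(e⁻) = 529900/96500 = 5.492 mol.
Theoretical n(Cd) = n(e⁻)/2 = 2.746 mol, i.e. m_theo = 2.746 × 112.41 = 308.7 g.
Efficiency = m_actual / m_theo = 181 / 308.7 = 58.6 %.

58.6 %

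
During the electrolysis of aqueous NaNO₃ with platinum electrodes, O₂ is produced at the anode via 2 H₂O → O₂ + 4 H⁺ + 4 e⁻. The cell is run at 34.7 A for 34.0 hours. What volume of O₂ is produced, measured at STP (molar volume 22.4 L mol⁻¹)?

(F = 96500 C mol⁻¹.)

Q = I·t = 34.70 A × 122400 s = 4247000 C.
n(e⁻) = Q/F = 4247000 / 96500 = 44.01 mol.
4 electrons are transferred per O₂ molecule, so n(O₂) = 44.01 / 4 = 11.00 mol.
V = n × V_m = 11.00 × 22.4 = 246 L.

246 L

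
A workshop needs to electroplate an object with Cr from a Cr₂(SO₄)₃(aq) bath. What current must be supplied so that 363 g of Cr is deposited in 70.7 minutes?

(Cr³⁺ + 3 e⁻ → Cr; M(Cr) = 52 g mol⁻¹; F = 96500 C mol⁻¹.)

n(Cr) = 363 / 52 = 6.981 mol.
n(e⁻) = 3 × 6.981 = 20.94 mol.
Q = n(e⁻)·F = 20.94 × 96500 = 2021000 C.
I = Q/t = 2021000 / 4242.0 s = 476 A.

476 A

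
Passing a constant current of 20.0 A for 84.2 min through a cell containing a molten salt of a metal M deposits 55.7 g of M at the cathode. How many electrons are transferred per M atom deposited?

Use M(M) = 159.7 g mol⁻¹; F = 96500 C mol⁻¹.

3

Q = I·t = 20.00 A × 5052.0 s = 101000 C, so n(e⁻) = 101000/96500 = 1.047 mol.
n(M) deposited = 55.7 / 159.7 = 0.3488 mol.
Electrons per atom = n(e⁻)/n(M) = 1.047 / 0.3488 = 3.00 ≈ 3, so the ion is M³⁺.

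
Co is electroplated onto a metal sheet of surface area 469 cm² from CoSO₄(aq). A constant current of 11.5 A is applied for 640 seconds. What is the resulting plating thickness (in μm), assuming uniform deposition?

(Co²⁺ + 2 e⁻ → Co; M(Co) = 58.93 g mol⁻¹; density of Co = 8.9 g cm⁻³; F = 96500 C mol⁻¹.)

5.38 μm

Q = I·t = 11.50 × 640.00 = 7360 C; n(e⁻) = 0.07627 mol.
n(Co) = n(e⁻)/2 = 0.03813 mol, so m = 0.03813 × 58.93 = 2.247 g.
Volume = m/ρ = 2.247 / 8.9 = 0.2525 cm³.
Thickness = V/A = 0.2525 / 469 = 5.38 × 10⁻⁴ cm = 5.38 μm.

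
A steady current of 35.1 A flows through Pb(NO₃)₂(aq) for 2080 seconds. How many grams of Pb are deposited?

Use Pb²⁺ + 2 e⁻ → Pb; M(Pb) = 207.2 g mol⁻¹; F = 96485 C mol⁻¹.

78.4 g

Q = I·t = 35.10 A × 2080.0 s = 73010 C.
n(e⁻) = Q/F = 73010 / 96485 = 0.7567 mol.
Pb²⁺ + 2 e⁻ → Pb, so n(Pb) = n(e⁻)/2 = 0.3783 mol.
m = n·M = 0.3783 × 207.2 = 78.4 g.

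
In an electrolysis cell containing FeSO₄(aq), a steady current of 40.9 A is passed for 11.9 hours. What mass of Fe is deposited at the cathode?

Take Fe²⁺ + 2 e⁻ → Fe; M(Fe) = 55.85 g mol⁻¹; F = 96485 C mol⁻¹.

507 g

Q = I·t = 40.90 A × 42840 s = 1752000 C.
n(e⁻) = Q/F = 1752000 / 96485 = 18.16 mol.
Fe²⁺ + 2 e⁻ → Fe, so n(Fe) = n(e⁻)/2 = 9.080 mol.
m = n·M = 9.080 × 55.85 = 507 g.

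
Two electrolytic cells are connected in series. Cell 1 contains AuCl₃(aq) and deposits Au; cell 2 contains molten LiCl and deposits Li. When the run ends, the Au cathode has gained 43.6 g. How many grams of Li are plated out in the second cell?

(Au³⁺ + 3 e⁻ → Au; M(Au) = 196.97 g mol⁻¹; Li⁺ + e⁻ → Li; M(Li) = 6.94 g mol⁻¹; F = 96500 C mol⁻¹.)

n(Au) = 43.6 / 196.97 = 0.2214 mol.
Since Au³⁺ + 3 e⁻ → Au, n(e⁻) passed = 3 × 0.2214 = 0.6641 mol.
Cells in series carry the same charge, so the same 0.6641 mol of electrons passes through cell 2.
Li⁺ + e⁻ → Li, so n(Li) = 0.6641 / 1 = 0.6641 mol.
m(Li) = 0.6641 × 6.94 = 4.61 g.

4.61 g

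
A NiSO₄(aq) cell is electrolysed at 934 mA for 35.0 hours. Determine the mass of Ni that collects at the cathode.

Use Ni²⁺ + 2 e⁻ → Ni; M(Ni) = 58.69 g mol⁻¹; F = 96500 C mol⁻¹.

Q = I·t = 0.9340 A × 126000 s = 117700 C.
n(e⁻) = Q/F = 117700 / 96500 = 1.220 mol.
Ni²⁺ + 2 e⁻ → Ni, so n(Ni) = n(e⁻)/2 = 0.6098 mol.
m = n·M = 0.6098 × 58.69 = 35.8 g.

35.8 g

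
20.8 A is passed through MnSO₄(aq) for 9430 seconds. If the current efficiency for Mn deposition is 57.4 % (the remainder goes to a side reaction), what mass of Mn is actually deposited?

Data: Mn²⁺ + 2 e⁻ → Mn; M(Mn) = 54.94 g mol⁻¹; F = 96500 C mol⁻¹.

Q = I·t = 20.80 × 9430.0 = 196100 C.
n(e⁻) = 196100/96500 = 2.033 mol; theoretically n(Mn) = 2.033/2 = 1.016 mol, m_theo = 55.83 g.
At 57.4 % efficiency, m_actual = 0.574 × 55.83 = 32.0 g.

32.0 g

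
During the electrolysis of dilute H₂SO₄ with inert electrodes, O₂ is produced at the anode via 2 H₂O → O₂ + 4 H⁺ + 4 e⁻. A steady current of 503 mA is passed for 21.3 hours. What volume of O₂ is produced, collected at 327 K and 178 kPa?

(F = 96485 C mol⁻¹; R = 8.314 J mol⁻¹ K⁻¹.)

Q = I·t = 0.5030 A × 76680 s = 38570 C.
n(e⁻) = Q/F = 38570 / 96485 = 0.3998 mol.
4 electrons are transferred per O₂ molecule, so n(O₂) = 0.3998 / 4 = 0.09994 mol.
V = nRT/P = (0.09994 × 8.314 × 327) / (178 × 10³ Pa) = 0.00153 m³ = 1.53 L.

1.53 L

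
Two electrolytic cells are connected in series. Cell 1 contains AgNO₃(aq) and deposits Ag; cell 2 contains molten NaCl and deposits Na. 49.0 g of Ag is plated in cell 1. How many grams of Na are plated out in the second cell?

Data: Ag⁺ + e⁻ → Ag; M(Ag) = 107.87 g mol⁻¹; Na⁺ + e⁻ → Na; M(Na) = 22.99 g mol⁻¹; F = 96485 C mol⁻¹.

n(Ag) = 49.0 / 107.87 = 0.4543 mol.
Since Ag⁺ + e⁻ → Ag, n(e⁻) passed = 1 × 0.4543 = 0.4543 mol.
Cells in series carry the same charge, so the same 0.4543 mol of electrons passes through cell 2.
Na⁺ + e⁻ → Na, so n(Na) = 0.4543 / 1 = 0.4543 mol.
m(Na) = 0.4543 × 22.99 = 10.4 g.

10.4 g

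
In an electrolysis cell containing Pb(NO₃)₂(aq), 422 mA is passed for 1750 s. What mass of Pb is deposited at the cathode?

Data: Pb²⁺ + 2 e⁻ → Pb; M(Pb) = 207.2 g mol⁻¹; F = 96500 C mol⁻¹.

Q = I·t = 0.4220 A × 1750.0 s = 738.5 C.
n(e⁻) = Q/F = 738.5 / 96500 = 0.007653 mol.
Pb²⁺ + 2 e⁻ → Pb, so n(Pb) = n(e⁻)/2 = 0.003826 mol.
m = n·M = 0.003826 × 207.2 = 0.793 g.

0.793 g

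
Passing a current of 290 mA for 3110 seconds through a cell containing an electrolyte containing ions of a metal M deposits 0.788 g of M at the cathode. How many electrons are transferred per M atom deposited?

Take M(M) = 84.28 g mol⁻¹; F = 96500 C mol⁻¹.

1

Q = I·t = 0.2900 A × 3110.0 s = 901.9 C, so n(e⁻) = 901.9/96500 = 0.009346 mol.
n(M) deposited = 0.788 / 84.28 = 0.009350 mol.
Electrons per atom = n(e⁻)/n(M) = 0.009346 / 0.009350 = 1.00 ≈ 1, so the ion is M⁺.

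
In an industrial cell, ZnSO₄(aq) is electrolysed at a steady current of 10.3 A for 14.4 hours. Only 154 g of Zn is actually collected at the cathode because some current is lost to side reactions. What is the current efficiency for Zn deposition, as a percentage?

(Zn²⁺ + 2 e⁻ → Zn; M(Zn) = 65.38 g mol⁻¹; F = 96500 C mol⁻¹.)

Q = I·t = 10.30 × 51840 = 534000 C; n(e⁻) = 534000/96500 = 5.533 mol.
Theoretical n(Zn) = n(e⁻)/2 = 2.767 mol, i.e. m_theo = 2.767 × 65.38 = 180.9 g.
Efficiency = m_actual / m_theo = 154 / 180.9 = 85.1 %.

85.1 %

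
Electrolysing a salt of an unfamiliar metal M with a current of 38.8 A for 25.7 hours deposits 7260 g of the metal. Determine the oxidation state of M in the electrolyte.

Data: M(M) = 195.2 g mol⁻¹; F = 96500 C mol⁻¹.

+1

Q = I·t = 38.80 A × 92520 s = 3590000 C, so n(e⁻) = 3590000/96500 = 37.20 mol.
n(M) deposited = 7260 / 195.2 = 37.19 mol.
Electrons per atom = n(e⁻)/n(M) = 37.20 / 37.19 = 1.00 ≈ 1, so the ion is M⁺.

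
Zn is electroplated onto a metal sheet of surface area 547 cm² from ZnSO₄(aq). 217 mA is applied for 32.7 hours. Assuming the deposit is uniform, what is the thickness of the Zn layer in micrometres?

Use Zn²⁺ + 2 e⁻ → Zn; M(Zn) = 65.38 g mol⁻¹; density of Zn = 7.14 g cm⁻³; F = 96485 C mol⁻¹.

22.2 μm

Q = I·t = 0.2170 × 117720 = 25550 C; n(e⁻) = 0.2648 mol.
n(Zn) = n(e⁻)/2 = 0.1324 mol, so m = 0.1324 × 65.38 = 8.655 g.
Volume = m/ρ = 8.655 / 7.14 = 1.212 cm³.
Thickness = V/A = 1.212 / 547 = 0.00222 cm = 22.2 μm.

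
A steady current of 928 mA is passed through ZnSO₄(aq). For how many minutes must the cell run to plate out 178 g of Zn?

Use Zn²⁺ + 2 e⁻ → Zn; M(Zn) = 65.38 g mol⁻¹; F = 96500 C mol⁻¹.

n(Zn) = m/M = 178 / 65.38 = 2.723 mol.
Each Zn atom requires 2 electrons, so n(e⁻) = 2 × 2.723 = 5.445 mol.
Q = n(e⁻)·F = 5.445 × 96500 = 525500 C.
t = Q/I = 525500 / 0.9280 A = 566200 s = 9440 min.

9440 min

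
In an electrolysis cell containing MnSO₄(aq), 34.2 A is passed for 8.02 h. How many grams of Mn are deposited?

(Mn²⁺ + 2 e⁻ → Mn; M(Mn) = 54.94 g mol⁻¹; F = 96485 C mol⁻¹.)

281 g

Q = I·t = 34.20 A × 28872 s = 987400 C.
n(e⁻) = Q/F = 987400 / 96485 = 10.23 mol.
Mn²⁺ + 2 e⁻ → Mn, so n(Mn) = n(e⁻)/2 = 5.117 mol.
m = n·M = 5.117 × 54.94 = 281 g.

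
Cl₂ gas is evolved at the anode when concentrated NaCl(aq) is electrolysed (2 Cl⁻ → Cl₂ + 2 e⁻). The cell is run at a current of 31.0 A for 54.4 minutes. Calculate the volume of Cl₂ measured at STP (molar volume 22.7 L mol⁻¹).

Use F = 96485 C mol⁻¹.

Q = I·t = 31.00 A × 3264.0 s = 101200 C.
n(e⁻) = Q/F = 101200 / 96485 = 1.049 mol.
2 electrons are transferred per Cl₂ molecule, so n(Cl₂) = 1.049 / 2 = 0.5244 mol.
V = n × V_m = 0.5244 × 22.7 = 11.9 L.

11.9 L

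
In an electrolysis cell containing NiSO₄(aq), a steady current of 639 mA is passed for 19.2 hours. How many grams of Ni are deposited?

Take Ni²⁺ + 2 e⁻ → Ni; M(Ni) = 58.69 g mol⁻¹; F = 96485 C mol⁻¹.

Q = I·t = 0.6390 A × 69120 s = 44170 C.
n(e⁻) = Q/F = 44170 / 96485 = 0.4578 mol.
Ni²⁺ + 2 e⁻ → Ni, so n(Ni) = n(e⁻)/2 = 0.2289 mol.
m = n·M = 0.2289 × 58.69 = 13.4 g.

13.4 g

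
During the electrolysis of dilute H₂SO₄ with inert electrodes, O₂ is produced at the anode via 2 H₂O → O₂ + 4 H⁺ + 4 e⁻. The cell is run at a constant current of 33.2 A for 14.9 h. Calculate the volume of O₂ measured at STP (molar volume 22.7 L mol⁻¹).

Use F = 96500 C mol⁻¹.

105 L

Q = I·t = 33.20 A × 53640 s = 1781000 C.
n(e⁻) = Q/F = 1781000 / 96500 = 18.45 mol.
4 electrons are transferred per O₂ molecule, so n(O₂) = 18.45 / 4 = 4.614 mol.
V = n × V_m = 4.614 × 22.7 = 105 L.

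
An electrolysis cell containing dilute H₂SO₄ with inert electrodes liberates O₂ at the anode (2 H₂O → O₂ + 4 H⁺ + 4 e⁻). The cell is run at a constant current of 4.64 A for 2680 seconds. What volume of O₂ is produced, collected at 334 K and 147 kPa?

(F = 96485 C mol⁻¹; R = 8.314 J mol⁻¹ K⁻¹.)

Q = I·t = 4.640 A × 2680.0 s = 12440 C.
n(e⁻) = Q/F = 12440 / 96485 = 0.1289 mol.
4 electrons are transferred per O₂ molecule, so n(O₂) = 0.1289 / 4 = 0.03222 mol.
V = nRT/P = (0.03222 × 8.314 × 334) / (147 × 10³ Pa) = 6.09 × 10⁻⁴ m³ = 0.609 L.

0.609 L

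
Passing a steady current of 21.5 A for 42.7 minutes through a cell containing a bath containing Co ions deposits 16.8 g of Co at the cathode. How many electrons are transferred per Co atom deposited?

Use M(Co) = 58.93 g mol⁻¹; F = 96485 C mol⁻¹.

2

Q = I·t = 21.50 A × 2562.0 s = 55080 C, so n(e⁻) = 55080/96485 = 0.5709 mol.
n(Co) deposited = 16.8 / 58.93 = 0.2851 mol.
Electrons per atom = n(e⁻)/n(Co) = 0.5709 / 0.2851 = 2.00 ≈ 2, so the ion is Co²⁺.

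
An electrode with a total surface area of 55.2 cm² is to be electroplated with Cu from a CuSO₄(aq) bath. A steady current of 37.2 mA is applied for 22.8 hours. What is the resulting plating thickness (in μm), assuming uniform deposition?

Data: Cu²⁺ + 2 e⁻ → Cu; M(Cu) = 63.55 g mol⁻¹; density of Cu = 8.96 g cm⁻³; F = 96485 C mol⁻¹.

20.3 μm

Q = I·t = 0.03720 × 82080 = 3053 C; n(e⁻) = 0.03165 mol.
n(Cu) = n(e⁻)/2 = 0.01582 mol, so m = 0.01582 × 63.55 = 1.006 g.
Volume = m/ρ = 1.006 / 8.96 = 0.1122 cm³.
Thickness = V/A = 0.1122 / 55.2 = 0.00203 cm = 20.3 μm.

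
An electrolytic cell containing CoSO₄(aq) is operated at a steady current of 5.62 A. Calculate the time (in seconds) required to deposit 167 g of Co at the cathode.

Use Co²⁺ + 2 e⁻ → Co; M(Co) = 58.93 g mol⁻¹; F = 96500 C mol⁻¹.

97300 s

n(Co) = m/M = 167 / 58.93 = 2.834 mol.
Each Co atom requires 2 electrons, so n(e⁻) = 2 × 2.834 = 5.668 mol.
Q = n(e⁻)·F = 5.668 × 96500 = 546900 C.
t = Q/I = 546900 / 5.620 A = 97320 s.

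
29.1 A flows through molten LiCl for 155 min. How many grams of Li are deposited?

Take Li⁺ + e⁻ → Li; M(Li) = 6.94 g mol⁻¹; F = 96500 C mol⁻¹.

19.5 g

Q = I·t = 29.10 A × 9300.0 s = 270600 C.
n(e⁻) = Q/F = 270600 / 96500 = 2.804 mol.
Li⁺ + e⁻ → Li, so n(Li) = n(e⁻)/1 = 2.804 mol.
m = n·M = 2.804 × 6.94 = 19.5 g.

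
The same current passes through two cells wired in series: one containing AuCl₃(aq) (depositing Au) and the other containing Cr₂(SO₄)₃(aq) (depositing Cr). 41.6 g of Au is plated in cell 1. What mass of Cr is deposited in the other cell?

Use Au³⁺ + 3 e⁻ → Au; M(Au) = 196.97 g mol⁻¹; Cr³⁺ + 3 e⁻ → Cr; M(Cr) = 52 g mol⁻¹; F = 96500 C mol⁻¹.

11.0 g

n(Au) = 41.6 / 196.97 = 0.2112 mol.
Since Au³⁺ + 3 e⁻ → Au, n(e⁻) passed = 3 × 0.2112 = 0.6336 mol.
Cells in series carry the same charge, so the same 0.6336 mol of electrons passes through cell 2.
Cr³⁺ + 3 e⁻ → Cr, so n(Cr) = 0.6336 / 3 = 0.2112 mol.
m(Cr) = 0.2112 × 52 = 11.0 g.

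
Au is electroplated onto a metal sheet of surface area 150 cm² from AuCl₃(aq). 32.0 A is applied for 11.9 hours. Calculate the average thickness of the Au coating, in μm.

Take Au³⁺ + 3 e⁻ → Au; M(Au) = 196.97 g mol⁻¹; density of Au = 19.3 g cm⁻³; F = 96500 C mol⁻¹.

3220 μm

Q = I·t = 32.00 × 42840 = 1371000 C; n(e⁻) = 14.21 mol.
n(Au) = n(e⁻)/3 = 4.735 mol, so m = 4.735 × 196.97 = 932.7 g.
Volume = m/ρ = 932.7 / 19.3 = 48.33 cm³.
Thickness = V/A = 48.33 / 150 = 0.322 cm = 3220 μm.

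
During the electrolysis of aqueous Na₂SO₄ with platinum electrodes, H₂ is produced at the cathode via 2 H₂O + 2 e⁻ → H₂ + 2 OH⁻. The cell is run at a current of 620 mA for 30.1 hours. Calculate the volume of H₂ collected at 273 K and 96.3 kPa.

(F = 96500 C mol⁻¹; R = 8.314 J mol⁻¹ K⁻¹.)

8.20 L

Q = I·t = 0.6200 A × 108360 s = 67180 C.
n(e⁻) = Q/F = 67180 / 96500 = 0.6962 mol.
2 electrons are transferred per H₂ molecule, so n(H₂) = 0.6962 / 2 = 0.3481 mol.
V = nRT/P = (0.3481 × 8.314 × 273) / (96.3 × 10³ Pa) = 0.00820 m³ = 8.20 L.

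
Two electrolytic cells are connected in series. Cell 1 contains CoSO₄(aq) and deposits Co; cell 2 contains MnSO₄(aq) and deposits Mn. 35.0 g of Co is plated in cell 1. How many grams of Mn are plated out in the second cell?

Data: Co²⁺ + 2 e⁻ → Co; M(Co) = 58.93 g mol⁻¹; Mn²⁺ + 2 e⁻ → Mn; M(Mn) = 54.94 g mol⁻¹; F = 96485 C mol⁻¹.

32.6 g

n(Co) = 35.0 / 58.93 = 0.5939 mol.
Since Co²⁺ + 2 e⁻ → Co, n(e⁻) passed = 2 × 0.5939 = 1.188 mol.
Cells in series carry the same charge, so the same 1.188 mol of electrons passes through cell 2.
Mn²⁺ + 2 e⁻ → Mn, so n(Mn) = 1.188 / 2 = 0.5939 mol.
m(Mn) = 0.5939 × 54.94 = 32.6 g.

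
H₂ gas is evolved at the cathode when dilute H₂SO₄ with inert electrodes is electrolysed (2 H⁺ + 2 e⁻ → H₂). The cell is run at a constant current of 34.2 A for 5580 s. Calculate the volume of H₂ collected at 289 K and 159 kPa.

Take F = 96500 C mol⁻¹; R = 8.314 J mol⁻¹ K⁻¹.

Q = I·t = 34.20 A × 5580.0 s = 190800 C.
n(e⁻) = Q/F = 190800 / 96500 = 1.978 mol.
2 electrons are transferred per H₂ molecule, so n(H₂) = 1.978 / 2 = 0.9888 mol.
V = nRT/P = (0.9888 × 8.314 × 289) / (159 × 10³ Pa) = 0.0149 m³ = 14.9 L.

14.9 L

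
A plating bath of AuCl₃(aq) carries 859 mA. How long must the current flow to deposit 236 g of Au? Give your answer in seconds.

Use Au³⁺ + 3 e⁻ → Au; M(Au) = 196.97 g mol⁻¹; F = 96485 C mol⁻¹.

n(Au) = m/M = 236 / 196.97 = 1.198 mol.
Each Au atom requires 3 electrons, so n(e⁻) = 3 × 1.198 = 3.594 mol.
Q = n(e⁻)·F = 3.594 × 96485 = 346800 C.
t = Q/I = 346800 / 0.8590 A = 403700 s.

4.04 × 10⁵ s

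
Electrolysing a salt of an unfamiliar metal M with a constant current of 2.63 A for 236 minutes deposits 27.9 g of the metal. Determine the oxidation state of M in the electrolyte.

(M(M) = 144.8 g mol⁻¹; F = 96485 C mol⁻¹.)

+2

Q = I·t = 2.630 A × 14160 s = 37240 C, so n(e⁻) = 37240/96485 = 0.3860 mol.
n(M) deposited = 27.9 / 144.8 = 0.1927 mol.
Electrons per atom = n(e⁻)/n(M) = 0.3860 / 0.1927 = 2.00 ≈ 2, so the ion is M²⁺.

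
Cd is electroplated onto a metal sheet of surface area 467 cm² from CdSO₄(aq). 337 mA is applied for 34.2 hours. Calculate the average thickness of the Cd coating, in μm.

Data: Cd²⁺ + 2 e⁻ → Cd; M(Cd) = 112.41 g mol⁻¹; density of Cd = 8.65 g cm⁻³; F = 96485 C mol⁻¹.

59.8 μm

Q = I·t = 0.3370 × 123120 = 41490 C; n(e⁻) = 0.4300 mol.
n(Cd) = n(e⁻)/2 = 0.2150 mol, so m = 0.2150 × 112.41 = 24.17 g.
Volume = m/ρ = 24.17 / 8.65 = 2.794 cm³.
Thickness = V/A = 2.794 / 467 = 0.00598 cm = 59.8 μm.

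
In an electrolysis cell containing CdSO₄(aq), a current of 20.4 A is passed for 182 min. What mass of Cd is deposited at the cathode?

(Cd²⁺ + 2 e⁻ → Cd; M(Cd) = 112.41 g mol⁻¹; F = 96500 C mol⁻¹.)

130 g

Q = I·t = 20.40 A × 10920 s = 222800 C.
n(e⁻) = Q/F = 222800 / 96500 = 2.308 mol.
Cd²⁺ + 2 e⁻ → Cd, so n(Cd) = n(e⁻)/2 = 1.154 mol.
m = n·M = 1.154 × 112.41 = 130 g.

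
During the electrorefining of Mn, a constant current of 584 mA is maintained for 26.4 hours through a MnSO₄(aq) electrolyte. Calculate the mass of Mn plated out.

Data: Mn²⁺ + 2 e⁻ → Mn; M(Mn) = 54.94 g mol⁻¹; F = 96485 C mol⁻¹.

Q = I·t = 0.5840 A × 95040 s = 55500 C.
n(e⁻) = Q/F = 55500 / 96485 = 0.5753 mol.
Mn²⁺ + 2 e⁻ → Mn, so n(Mn) = n(e⁻)/2 = 0.2876 mol.
m = n·M = 0.2876 × 54.94 = 15.8 g.

15.8 g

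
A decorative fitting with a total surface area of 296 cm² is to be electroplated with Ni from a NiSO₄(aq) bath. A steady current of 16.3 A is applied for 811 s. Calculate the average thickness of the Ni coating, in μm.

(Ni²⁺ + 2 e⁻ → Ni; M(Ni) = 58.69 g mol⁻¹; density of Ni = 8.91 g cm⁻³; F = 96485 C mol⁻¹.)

15.2 μm

Q = I·t = 16.30 × 811.00 = 13220 C; n(e⁻) = 0.1370 mol.
n(Ni) = n(e⁻)/2 = 0.06850 mol, so m = 0.06850 × 58.69 = 4.021 g.
Volume = m/ρ = 4.021 / 8.91 = 0.4512 cm³.
Thickness = V/A = 0.4512 / 296 = 0.00152 cm = 15.2 μm.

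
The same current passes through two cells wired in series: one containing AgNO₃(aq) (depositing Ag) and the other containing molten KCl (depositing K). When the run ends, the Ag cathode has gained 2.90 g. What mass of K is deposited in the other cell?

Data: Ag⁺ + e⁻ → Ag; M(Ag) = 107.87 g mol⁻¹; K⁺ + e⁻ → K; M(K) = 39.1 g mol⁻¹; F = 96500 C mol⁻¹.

1.05 g

n(Ag) = 2.90 / 107.87 = 0.02688 mol.
Since Ag⁺ + e⁻ → Ag, n(e⁻) passed = 1 × 0.02688 = 0.02688 mol.
Cells in series carry the same charge, so the same 0.02688 mol of electrons passes through cell 2.
K⁺ + e⁻ → K, so n(K) = 0.02688 / 1 = 0.02688 mol.
m(K) = 0.02688 × 39.1 = 1.05 g.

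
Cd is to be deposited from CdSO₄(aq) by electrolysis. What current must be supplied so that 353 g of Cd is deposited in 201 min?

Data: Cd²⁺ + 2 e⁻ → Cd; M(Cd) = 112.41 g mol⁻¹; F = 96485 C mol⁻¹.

n(Cd) = 353 / 112.41 = 3.140 mol.
n(e⁻) = 2 × 3.140 = 6.281 mol.
Q = n(e⁻)·F = 6.281 × 96485 = 606000 C.
I = Q/t = 606000 / 12060 s = 50.2 A.

50.2 A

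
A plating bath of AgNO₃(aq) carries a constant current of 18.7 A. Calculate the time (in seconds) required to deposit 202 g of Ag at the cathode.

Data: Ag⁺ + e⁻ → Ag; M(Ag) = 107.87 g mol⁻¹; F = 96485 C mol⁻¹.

n(Ag) = m/M = 202 / 107.87 = 1.873 mol.
Each Ag atom requires 1 electron, so n(e⁻) = 1 × 1.873 = 1.873 mol.
Q = n(e⁻)·F = 1.873 × 96485 = 180700 C.
t = Q/I = 180700 / 18.70 A = 9662 s.

9660 s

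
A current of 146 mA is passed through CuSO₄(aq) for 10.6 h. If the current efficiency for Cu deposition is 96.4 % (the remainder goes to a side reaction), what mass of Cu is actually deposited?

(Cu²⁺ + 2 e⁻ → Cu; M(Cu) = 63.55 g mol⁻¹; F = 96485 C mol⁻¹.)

1.77 g

Q = I·t = 0.1460 × 38160 = 5571 C.
n(e⁻) = 5571/96485 = 0.05774 mol; theoretically n(Cu) = 0.05774/2 = 0.02887 mol, m_theo = 1.835 g.
At 96.4 % efficiency, m_actual = 0.964 × 1.835 = 1.77 g.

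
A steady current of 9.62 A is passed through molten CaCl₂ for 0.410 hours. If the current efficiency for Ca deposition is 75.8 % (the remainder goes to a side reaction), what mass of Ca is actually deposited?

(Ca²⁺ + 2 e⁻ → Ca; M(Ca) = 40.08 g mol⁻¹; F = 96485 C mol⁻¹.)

2.24 g

Q = I·t = 9.620 × 1476.0 = 14200 C.
n(e⁻) = 14200/96485 = 0.1472 mol; theoretically n(Ca) = 0.1472/2 = 0.07358 mol, m_theo = 2.949 g.
At 75.8 % efficiency, m_actual = 0.758 × 2.949 = 2.24 g.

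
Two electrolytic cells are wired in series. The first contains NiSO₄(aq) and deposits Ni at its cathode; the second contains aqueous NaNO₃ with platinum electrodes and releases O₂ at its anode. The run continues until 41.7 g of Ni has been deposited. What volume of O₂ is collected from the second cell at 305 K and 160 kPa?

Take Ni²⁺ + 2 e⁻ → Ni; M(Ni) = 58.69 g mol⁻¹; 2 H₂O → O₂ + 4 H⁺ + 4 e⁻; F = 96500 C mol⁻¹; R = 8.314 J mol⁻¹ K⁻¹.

5.63 L

n(Ni) = 41.7 / 58.69 = 0.7105 mol, so n(e⁻) = 2 × 0.7105 = 1.421 mol.
The cells are in series, so the same 1.421 mol of electrons passes through the second cell.
2 H₂O → O₂ + 4 H⁺ + 4 e⁻ — 4 mol e⁻ per mol O₂, so n(O₂) = 1.421/4 = 0.3553 mol.
V = nRT/P = (0.3553 × 8.314 × 305) / (160 × 10³) = 0.00563 m³ = 5.63 L.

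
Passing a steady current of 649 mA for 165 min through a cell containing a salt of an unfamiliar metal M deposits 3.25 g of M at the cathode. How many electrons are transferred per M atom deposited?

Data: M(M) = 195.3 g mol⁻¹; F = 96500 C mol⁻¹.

Q = I·t = 0.6490 A × 9900.0 s = 6425 C, so n(e⁻) = 6425/96500 = 0.06658 mol.
n(M) deposited = 3.25 / 195.3 = 0.01664 mol.
Electrons per atom = n(e⁻)/n(M) = 0.06658 / 0.01664 = 4.00 ≈ 4, so the ion is M⁴⁺.

4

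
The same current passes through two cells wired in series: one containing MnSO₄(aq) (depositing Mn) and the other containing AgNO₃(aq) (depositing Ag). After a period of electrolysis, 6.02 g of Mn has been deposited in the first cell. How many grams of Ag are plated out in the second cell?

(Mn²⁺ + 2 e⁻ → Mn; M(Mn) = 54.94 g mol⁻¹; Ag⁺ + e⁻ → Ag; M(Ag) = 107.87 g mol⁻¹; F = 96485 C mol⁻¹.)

n(Mn) = 6.02 / 54.94 = 0.1096 mol.
Since Mn²⁺ + 2 e⁻ → Mn, n(e⁻) passed = 2 × 0.1096 = 0.2191 mol.
Cells in series carry the same charge, so the same 0.2191 mol of electrons passes through cell 2.
Ag⁺ + e⁻ → Ag, so n(Ag) = 0.2191 / 1 = 0.2191 mol.
m(Ag) = 0.2191 × 107.87 = 23.6 g.

23.6 g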